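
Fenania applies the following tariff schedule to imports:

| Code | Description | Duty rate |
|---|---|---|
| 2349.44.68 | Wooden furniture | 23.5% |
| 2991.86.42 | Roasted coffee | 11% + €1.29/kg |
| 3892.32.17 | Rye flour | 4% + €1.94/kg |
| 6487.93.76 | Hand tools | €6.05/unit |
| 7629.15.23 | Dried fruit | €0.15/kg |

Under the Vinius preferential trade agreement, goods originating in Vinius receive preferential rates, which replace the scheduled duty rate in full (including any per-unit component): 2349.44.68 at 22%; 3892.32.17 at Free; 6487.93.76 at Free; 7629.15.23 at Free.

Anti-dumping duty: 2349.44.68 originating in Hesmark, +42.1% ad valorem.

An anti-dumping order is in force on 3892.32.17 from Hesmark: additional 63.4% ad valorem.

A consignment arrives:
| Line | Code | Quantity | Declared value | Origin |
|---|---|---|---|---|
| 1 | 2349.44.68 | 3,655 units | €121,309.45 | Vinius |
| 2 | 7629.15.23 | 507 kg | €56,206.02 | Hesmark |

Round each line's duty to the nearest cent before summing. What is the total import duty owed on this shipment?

€26,764.13

Line 1 (2349.44.68, Vinius, 3,655 units, €121,309.45):
Base rate for 2349.44.68 is 23.5%.
Origin Vinius qualifies under the Fenania–Vinius agreement and 2349.44.68 is covered: preferential rate 22% applies instead.
The additional-duty order on 2349.44.68 targets Hesmark, not Vinius; it does not apply.
Duty = €121,309.45 × 22% = €26,688.08.
Line 2 (7629.15.23, Hesmark, 507 kg, €56,206.02):
Base rate for 7629.15.23 is €0.15/kg.
7629.15.23 has an FTA preferential rate, but origin Hesmark is not Vinius; base rate stands.
Duty = 507 × €0.15 = €76.05.
Total = €26,688.08 + €76.05 = €26,764.13.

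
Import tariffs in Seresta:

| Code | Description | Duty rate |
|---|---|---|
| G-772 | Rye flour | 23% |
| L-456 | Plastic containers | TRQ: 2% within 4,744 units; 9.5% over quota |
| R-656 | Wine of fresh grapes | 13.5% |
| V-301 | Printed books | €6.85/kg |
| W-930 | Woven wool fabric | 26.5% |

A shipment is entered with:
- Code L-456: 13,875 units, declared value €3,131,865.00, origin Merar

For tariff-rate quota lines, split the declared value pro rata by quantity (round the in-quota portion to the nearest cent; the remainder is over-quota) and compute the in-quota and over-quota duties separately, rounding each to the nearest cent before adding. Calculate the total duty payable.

€217,216.00

Line 1 (L-456, Merar, 13,875 units, €3,131,865.00):
Code L-456 is under a tariff-rate quota (threshold 4,744 units). In-quota: 4,744 units at 2%; over-quota: 9,131 units at 9.5%.
Pro-rata value split: in-quota = €3,131,865.00 × 4,744/13,875 = €1,070,815.68; over-quota = €3,131,865.00 − €1,070,815.68 = €2,061,049.32.
In-quota duty = €1,070,815.68 × 2% = €21,416.31. Over-quota duty = €2,061,049.32 × 9.5% = €195,799.69.
Line duty = €21,416.31 + €195,799.69 = €217,216.00.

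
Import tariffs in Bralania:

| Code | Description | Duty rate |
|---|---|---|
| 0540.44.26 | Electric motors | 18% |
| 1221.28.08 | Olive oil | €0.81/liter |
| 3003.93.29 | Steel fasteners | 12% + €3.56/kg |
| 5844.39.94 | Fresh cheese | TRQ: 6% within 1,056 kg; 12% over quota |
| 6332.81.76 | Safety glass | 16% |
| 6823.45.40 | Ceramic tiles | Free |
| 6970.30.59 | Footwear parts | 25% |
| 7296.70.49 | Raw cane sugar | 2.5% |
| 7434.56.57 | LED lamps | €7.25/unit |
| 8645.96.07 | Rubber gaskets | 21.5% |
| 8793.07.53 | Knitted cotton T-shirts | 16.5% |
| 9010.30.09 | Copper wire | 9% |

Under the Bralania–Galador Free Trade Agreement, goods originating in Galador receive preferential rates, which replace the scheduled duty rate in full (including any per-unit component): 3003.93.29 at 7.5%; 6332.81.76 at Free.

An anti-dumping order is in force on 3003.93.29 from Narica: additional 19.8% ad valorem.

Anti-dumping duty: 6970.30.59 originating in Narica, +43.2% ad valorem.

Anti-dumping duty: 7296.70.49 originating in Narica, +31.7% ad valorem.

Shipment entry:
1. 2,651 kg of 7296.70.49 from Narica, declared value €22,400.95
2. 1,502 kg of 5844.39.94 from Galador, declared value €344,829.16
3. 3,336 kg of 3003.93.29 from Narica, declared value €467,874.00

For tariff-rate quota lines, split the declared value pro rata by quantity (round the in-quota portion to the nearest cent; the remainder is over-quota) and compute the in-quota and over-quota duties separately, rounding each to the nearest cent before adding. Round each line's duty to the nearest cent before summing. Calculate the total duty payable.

€195,154.52

Line 1 (7296.70.49, Narica, 2,651 kg, €22,400.95):
Base rate for 7296.70.49 is 2.5%.
Additional duty on 7296.70.49 from Narica: +31.7%. Applied ad valorem rate: 2.5% + 31.7% = 34.2%.
Duty = €22,400.95 × 34.2% = €7,661.12.
Line 2 (5844.39.94, Galador, 1,502 kg, €344,829.16):
Code 5844.39.94 is under a tariff-rate quota (threshold 1,056 kg). In-quota: 1,056 kg at 6%; over-quota: 446 kg at 12%.
Pro-rata value split: in-quota = €344,829.16 × 1,056/1,502 = €242,436.48; over-quota = €344,829.16 − €242,436.48 = €102,392.68.
In-quota duty = €242,436.48 × 6% = €14,546.19. Over-quota duty = €102,392.68 × 12% = €12,287.12.
Line duty = €14,546.19 + €12,287.12 = €26,833.31.
Line 3 (3003.93.29, Narica, 3,336 kg, €467,874.00):
Base rate for 3003.93.29 is 12% + €3.56/kg.
3003.93.29 has an FTA preferential rate, but origin Narica is not Galador; base rate stands.
Additional duty on 3003.93.29 from Narica: +19.8%. Applied ad valorem rate: 12% + 19.8% = 31.8%.
Duty = €467,874.00 × 31.8% + 3,336 × €3.56 = €160,660.09.
Total = €7,661.12 + €26,833.31 + €160,660.09 = €195,154.52.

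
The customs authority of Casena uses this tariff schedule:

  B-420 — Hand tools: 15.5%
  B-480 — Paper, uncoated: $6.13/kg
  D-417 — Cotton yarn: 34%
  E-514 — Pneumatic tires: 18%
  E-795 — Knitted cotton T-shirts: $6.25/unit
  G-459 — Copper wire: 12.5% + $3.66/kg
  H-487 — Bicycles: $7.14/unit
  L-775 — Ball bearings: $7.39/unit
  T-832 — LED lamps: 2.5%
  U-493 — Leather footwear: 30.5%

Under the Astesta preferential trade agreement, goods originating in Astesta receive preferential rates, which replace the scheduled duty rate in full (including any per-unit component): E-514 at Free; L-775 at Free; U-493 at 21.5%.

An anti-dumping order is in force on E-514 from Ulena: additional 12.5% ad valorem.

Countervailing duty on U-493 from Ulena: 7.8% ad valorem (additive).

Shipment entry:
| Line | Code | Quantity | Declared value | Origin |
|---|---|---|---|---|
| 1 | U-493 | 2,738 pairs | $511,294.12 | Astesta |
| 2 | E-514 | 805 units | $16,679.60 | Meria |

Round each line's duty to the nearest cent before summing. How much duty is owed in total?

Line 1 (U-493, Astesta, 2,738 pairs, $511,294.12):
Base rate for U-493 is 30.5%.
Origin Astesta qualifies under the Casena–Astesta agreement and U-493 is covered: preferential rate 21.5% applies instead.
The additional-duty order on U-493 targets Ulena, not Astesta; it does not apply.
Duty = $511,294.12 × 21.5% = $109,928.24.
Line 2 (E-514, Meria, 805 units, $16,679.60):
Base rate for E-514 is 18%.
E-514 has an FTA preferential rate, but origin Meria is not Astesta; base rate stands.
The additional-duty order on E-514 targets Ulena, not Meria; it does not apply.
Duty = $16,679.60 × 18% = $3,002.33.
Total = $109,928.24 + $3,002.33 = $112,930.57.

$112,930.57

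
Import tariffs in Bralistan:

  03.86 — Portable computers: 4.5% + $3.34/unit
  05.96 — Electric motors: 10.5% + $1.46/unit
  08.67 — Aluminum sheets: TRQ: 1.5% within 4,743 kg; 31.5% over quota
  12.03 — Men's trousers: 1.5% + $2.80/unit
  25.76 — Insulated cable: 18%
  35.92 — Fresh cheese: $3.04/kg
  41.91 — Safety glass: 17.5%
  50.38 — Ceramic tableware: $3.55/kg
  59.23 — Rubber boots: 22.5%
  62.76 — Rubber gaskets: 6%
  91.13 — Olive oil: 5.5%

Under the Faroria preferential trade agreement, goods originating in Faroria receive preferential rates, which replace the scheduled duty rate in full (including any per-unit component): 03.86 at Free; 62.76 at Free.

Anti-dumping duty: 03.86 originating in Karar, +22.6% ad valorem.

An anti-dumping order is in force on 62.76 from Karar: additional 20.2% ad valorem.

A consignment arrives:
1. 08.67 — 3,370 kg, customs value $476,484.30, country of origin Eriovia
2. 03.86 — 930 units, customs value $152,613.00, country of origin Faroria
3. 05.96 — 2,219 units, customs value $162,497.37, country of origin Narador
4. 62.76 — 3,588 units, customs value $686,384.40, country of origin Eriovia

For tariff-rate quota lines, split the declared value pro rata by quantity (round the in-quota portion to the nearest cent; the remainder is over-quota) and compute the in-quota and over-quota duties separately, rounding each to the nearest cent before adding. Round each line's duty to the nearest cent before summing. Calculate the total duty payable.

Line 1 (08.67, Eriovia, 3,370 kg, $476,484.30):
Code 08.67 is under a tariff-rate quota (threshold 4,743 kg). Quantity 3,370 kg is within the quota, so the in-quota rate 1.5% applies to the full value.
Duty = $476,484.30 × 1.5% = $7,147.26.
Line 2 (03.86, Faroria, 930 units, $152,613.00):
Base rate for 03.86 is 4.5% + $3.34/unit.
Origin Faroria qualifies under the Bralistan–Faroria agreement and 03.86 is covered: preferential rate Free applies instead.
The additional-duty order on 03.86 targets Karar, not Faroria; it does not apply.
Duty = $152,613.00 × 0% = $0.00.
Line 3 (05.96, Narador, 2,219 units, $162,497.37):
Base rate for 05.96 is 10.5% + $1.46/unit.
Duty = $162,497.37 × 10.5% + 2,219 × $1.46 = $20,301.96.
Line 4 (62.76, Eriovia, 3,588 units, $686,384.40):
Base rate for 62.76 is 6%.
62.76 has an FTA preferential rate, but origin Eriovia is not Faroria; base rate stands.
The additional-duty order on 62.76 targets Karar, not Eriovia; it does not apply.
Duty = $686,384.40 × 6% = $41,183.06.
Total = $7,147.26 + $0.00 + $20,301.96 + $41,183.06 = $68,632.28.

$68,632.28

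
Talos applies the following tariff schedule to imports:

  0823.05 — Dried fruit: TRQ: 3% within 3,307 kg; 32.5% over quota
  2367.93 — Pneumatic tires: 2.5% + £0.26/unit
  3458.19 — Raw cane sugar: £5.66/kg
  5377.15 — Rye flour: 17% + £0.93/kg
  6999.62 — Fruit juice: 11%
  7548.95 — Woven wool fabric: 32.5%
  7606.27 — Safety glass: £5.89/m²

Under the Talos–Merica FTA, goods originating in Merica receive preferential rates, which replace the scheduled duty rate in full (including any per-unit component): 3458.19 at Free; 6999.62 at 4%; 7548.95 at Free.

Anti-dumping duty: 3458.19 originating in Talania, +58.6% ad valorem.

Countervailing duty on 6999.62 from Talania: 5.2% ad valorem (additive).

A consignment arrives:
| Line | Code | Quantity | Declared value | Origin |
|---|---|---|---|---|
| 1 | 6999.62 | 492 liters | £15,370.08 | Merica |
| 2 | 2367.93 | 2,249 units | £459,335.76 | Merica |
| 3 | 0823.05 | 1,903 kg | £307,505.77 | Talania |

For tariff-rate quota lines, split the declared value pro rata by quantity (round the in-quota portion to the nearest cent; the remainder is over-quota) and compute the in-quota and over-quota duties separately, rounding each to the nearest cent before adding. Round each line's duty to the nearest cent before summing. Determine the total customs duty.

£21,908.10

Line 1 (6999.62, Merica, 492 liters, £15,370.08):
Base rate for 6999.62 is 11%.
Origin Merica qualifies under the Talos–Merica agreement and 6999.62 is covered: preferential rate 4% applies instead.
The additional-duty order on 6999.62 targets Talania, not Merica; it does not apply.
Duty = £15,370.08 × 4% = £614.80.
Line 2 (2367.93, Merica, 2,249 units, £459,335.76):
Base rate for 2367.93 is 2.5% + £0.26/unit.
Origin Merica is the FTA partner but 2367.93 is not on the preference list; base rate stands.
Duty = £459,335.76 × 2.5% + 2,249 × £0.26 = £12,068.13.
Line 3 (0823.05, Talania, 1,903 kg, £307,505.77):
Code 0823.05 is under a tariff-rate quota (threshold 3,307 kg). Quantity 1,903 kg is within the quota, so the in-quota rate 3% applies to the full value.
Duty = £307,505.77 × 3% = £9,225.17.
Total = £614.80 + £12,068.13 + £9,225.17 = £21,908.10.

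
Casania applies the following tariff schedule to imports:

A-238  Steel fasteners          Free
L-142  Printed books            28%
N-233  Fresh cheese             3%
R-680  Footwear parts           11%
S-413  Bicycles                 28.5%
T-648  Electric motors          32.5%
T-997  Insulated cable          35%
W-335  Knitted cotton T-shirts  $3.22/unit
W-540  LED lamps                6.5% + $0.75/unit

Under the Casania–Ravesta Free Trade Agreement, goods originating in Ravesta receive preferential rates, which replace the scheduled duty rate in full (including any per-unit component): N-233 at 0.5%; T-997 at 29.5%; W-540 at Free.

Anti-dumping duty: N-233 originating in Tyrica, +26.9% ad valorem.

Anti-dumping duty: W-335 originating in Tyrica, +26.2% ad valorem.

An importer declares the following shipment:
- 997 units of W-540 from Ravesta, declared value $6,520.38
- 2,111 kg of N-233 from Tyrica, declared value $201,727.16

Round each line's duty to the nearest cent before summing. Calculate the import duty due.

$60,316.42

Line 1 (W-540, Ravesta, 997 units, $6,520.38):
Base rate for W-540 is 6.5% + $0.75/unit.
Origin Ravesta qualifies under the Casania–Ravesta agreement and W-540 is covered: preferential rate Free applies instead.
Duty = $6,520.38 × 0% = $0.00.
Line 2 (N-233, Tyrica, 2,111 kg, $201,727.16):
Base rate for N-233 is 3%.
N-233 has an FTA preferential rate, but origin Tyrica is not Ravesta; base rate stands.
Additional duty on N-233 from Tyrica: +26.9%. Applied ad valorem rate: 3% + 26.9% = 29.9%.
Duty = $201,727.16 × 29.9% = $60,316.42.
Total = $0.00 + $60,316.42 = $60,316.42.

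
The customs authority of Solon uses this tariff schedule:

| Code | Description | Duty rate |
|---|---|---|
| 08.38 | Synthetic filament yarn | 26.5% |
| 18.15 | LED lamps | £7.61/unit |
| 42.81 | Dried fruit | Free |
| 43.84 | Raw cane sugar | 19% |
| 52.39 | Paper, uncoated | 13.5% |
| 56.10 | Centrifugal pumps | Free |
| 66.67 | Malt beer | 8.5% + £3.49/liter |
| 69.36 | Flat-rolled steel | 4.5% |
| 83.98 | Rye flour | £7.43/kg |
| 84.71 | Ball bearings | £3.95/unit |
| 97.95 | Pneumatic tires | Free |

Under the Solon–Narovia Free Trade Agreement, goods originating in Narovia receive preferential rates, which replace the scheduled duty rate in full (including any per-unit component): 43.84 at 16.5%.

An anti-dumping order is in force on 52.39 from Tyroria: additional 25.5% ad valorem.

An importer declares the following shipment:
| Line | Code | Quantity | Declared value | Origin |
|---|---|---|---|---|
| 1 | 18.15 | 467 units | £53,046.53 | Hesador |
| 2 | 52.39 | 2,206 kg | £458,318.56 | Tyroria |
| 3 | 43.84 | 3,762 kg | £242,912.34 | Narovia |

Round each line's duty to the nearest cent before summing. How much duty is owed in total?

£222,378.65

Line 1 (18.15, Hesador, 467 units, £53,046.53):
Base rate for 18.15 is £7.61/unit.
Duty = 467 × £7.61 = £3,553.87.
Line 2 (52.39, Tyroria, 2,206 kg, £458,318.56):
Base rate for 52.39 is 13.5%.
Additional duty on 52.39 from Tyroria: +25.5%. Applied ad valorem rate: 13.5% + 25.5% = 39%.
Duty = £458,318.56 × 39% = £178,744.24.
Line 3 (43.84, Narovia, 3,762 kg, £242,912.34):
Base rate for 43.84 is 19%.
Origin Narovia qualifies under the Solon–Narovia agreement and 43.84 is covered: preferential rate 16.5% applies instead.
Duty = £242,912.34 × 16.5% = £40,080.54.
Total = £3,553.87 + £178,744.24 + £40,080.54 = £222,378.65.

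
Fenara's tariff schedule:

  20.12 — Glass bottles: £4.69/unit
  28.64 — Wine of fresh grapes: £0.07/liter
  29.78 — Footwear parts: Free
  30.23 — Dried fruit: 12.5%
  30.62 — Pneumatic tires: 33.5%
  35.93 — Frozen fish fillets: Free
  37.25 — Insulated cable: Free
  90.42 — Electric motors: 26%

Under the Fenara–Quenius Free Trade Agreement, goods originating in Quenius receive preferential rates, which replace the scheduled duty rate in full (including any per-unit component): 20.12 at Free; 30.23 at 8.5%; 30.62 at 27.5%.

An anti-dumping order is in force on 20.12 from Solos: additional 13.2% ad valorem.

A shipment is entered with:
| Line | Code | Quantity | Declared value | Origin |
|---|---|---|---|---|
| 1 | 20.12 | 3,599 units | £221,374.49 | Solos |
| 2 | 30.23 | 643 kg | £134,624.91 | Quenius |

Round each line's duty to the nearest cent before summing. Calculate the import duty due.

£57,543.86

Line 1 (20.12, Solos, 3,599 units, £221,374.49):
Base rate for 20.12 is £4.69/unit.
20.12 has an FTA preferential rate, but origin Solos is not Quenius; base rate stands.
Additional duty on 20.12 from Solos: +13.2% ad valorem. Applied ad valorem rate = 13.2%.
Duty = £221,374.49 × 13.2% + 3,599 × £4.69 = £46,100.74.
Line 2 (30.23, Quenius, 643 kg, £134,624.91):
Base rate for 30.23 is 12.5%.
Origin Quenius qualifies under the Fenara–Quenius agreement and 30.23 is covered: preferential rate 8.5% applies instead.
Duty = £134,624.91 × 8.5% = £11,443.12.
Total = £46,100.74 + £11,443.12 = £57,543.86.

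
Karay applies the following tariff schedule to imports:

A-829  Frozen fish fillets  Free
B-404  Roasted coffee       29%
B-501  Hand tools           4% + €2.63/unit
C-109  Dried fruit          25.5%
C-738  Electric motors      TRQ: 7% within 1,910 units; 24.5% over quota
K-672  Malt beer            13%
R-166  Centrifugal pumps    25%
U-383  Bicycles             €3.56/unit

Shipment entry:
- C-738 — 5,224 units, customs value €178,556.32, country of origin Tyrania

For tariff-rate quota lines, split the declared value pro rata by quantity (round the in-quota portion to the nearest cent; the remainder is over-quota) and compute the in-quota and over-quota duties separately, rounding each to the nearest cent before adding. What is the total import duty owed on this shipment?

Line 1 (C-738, Tyrania, 5,224 units, €178,556.32):
Code C-738 is under a tariff-rate quota (threshold 1,910 units). In-quota: 1,910 units at 7%; over-quota: 3,314 units at 24.5%.
Pro-rata value split: in-quota = €178,556.32 × 1,910/5,224 = €65,283.80; over-quota = €178,556.32 − €65,283.80 = €113,272.52.
In-quota duty = €65,283.80 × 7% = €4,569.87. Over-quota duty = €113,272.52 × 24.5% = €27,751.77.
Line duty = €4,569.87 + €27,751.77 = €32,321.64.

€32,321.64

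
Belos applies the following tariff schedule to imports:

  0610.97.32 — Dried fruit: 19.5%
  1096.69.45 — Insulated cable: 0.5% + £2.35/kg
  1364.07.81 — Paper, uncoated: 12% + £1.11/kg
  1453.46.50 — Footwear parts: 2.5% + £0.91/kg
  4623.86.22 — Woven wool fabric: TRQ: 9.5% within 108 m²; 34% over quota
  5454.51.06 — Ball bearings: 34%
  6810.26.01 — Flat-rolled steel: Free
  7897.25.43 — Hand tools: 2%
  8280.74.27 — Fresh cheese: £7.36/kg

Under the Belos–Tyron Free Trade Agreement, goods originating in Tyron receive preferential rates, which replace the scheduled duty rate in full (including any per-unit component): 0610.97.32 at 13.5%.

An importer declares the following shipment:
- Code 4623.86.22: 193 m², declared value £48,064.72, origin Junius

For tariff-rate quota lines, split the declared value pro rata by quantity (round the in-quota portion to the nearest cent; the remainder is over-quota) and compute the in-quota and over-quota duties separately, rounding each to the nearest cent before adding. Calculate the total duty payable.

Line 1 (4623.86.22, Junius, 193 m², £48,064.72):
Code 4623.86.22 is under a tariff-rate quota (threshold 108 m²). In-quota: 108 m² at 9.5%; over-quota: 85 m² at 34%.
Pro-rata value split: in-quota = £48,064.72 × 108/193 = £26,896.32; over-quota = £48,064.72 − £26,896.32 = £21,168.40.
In-quota duty = £26,896.32 × 9.5% = £2,555.15. Over-quota duty = £21,168.40 × 34% = £7,197.26.
Line duty = £2,555.15 + £7,197.26 = £9,752.41.

£9,752.41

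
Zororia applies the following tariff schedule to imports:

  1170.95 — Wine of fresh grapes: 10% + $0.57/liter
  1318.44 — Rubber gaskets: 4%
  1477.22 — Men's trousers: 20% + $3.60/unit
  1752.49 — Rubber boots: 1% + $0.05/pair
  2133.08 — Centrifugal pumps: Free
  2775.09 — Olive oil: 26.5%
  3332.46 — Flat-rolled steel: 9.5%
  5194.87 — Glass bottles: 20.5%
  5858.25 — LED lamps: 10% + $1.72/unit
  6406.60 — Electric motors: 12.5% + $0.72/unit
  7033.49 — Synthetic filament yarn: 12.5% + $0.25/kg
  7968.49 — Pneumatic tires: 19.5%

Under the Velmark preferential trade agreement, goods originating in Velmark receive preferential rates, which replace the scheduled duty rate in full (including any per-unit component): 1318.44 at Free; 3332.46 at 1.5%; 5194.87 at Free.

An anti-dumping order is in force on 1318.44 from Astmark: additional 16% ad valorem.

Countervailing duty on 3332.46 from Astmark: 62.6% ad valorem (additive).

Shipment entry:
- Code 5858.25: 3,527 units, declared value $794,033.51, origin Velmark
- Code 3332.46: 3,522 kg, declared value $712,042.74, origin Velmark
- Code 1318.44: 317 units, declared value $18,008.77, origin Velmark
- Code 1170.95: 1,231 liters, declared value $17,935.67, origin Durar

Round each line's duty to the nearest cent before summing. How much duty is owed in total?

$98,645.67

Line 1 (5858.25, Velmark, 3,527 units, $794,033.51):
Base rate for 5858.25 is 10% + $1.72/unit.
Origin Velmark is the FTA partner but 5858.25 is not on the preference list; base rate stands.
Duty = $794,033.51 × 10% + 3,527 × $1.72 = $85,469.79.
Line 2 (3332.46, Velmark, 3,522 kg, $712,042.74):
Base rate for 3332.46 is 9.5%.
Origin Velmark qualifies under the Zororia–Velmark agreement and 3332.46 is covered: preferential rate 1.5% applies instead.
The additional-duty order on 3332.46 targets Astmark, not Velmark; it does not apply.
Duty = $712,042.74 × 1.5% = $10,680.64.
Line 3 (1318.44, Velmark, 317 units, $18,008.77):
Base rate for 1318.44 is 4%.
Origin Velmark qualifies under the Zororia–Velmark agreement and 1318.44 is covered: preferential rate Free applies instead.
The additional-duty order on 1318.44 targets Astmark, not Velmark; it does not apply.
Duty = $18,008.77 × 0% = $0.00.
Line 4 (1170.95, Durar, 1,231 liters, $17,935.67):
Base rate for 1170.95 is 10% + $0.57/liter.
Duty = $17,935.67 × 10% + 1,231 × $0.57 = $2,495.24.
Total = $85,469.79 + $10,680.64 + $0.00 + $2,495.24 = $98,645.67.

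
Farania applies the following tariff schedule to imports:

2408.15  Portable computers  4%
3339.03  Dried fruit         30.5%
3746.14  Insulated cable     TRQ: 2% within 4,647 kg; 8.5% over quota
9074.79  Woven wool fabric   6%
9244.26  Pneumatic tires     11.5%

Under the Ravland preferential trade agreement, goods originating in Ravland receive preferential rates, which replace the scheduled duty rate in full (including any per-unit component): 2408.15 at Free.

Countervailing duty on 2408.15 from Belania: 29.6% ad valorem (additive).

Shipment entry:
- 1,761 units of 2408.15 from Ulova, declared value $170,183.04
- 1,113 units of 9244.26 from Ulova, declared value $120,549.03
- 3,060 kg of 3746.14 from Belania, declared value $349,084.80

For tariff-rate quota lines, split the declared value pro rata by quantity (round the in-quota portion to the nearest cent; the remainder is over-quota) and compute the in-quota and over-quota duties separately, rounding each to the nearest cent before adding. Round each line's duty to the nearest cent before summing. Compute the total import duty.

$27,652.16

Line 1 (2408.15, Ulova, 1,761 units, $170,183.04):
Base rate for 2408.15 is 4%.
2408.15 has an FTA preferential rate, but origin Ulova is not Ravland; base rate stands.
The additional-duty order on 2408.15 targets Belania, not Ulova; it does not apply.
Duty = $170,183.04 × 4% = $6,807.32.
Line 2 (9244.26, Ulova, 1,113 units, $120,549.03):
Base rate for 9244.26 is 11.5%.
Duty = $120,549.03 × 11.5% = $13,863.14.
Line 3 (3746.14, Belania, 3,060 kg, $349,084.80):
Code 3746.14 is under a tariff-rate quota (threshold 4,647 kg). Quantity 3,060 kg is within the quota, so the in-quota rate 2% applies to the full value.
Duty = $349,084.80 × 2% = $6,981.70.
Total = $6,807.32 + $13,863.14 + $6,981.70 = $27,652.16.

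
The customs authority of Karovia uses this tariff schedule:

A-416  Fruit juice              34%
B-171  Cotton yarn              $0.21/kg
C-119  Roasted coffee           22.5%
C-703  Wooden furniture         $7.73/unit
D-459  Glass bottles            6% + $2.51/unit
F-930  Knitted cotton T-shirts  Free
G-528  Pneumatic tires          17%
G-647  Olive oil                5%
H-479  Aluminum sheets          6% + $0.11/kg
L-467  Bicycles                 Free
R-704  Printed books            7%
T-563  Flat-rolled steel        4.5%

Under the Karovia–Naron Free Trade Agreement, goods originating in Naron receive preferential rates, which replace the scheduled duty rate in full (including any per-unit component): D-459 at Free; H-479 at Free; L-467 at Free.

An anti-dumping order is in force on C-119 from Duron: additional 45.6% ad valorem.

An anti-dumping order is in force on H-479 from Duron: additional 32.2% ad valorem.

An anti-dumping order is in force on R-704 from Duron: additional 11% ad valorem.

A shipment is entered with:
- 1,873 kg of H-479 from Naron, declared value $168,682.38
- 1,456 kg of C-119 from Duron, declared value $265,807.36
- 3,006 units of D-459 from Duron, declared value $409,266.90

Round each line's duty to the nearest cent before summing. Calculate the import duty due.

$213,115.88

Line 1 (H-479, Naron, 1,873 kg, $168,682.38):
Base rate for H-479 is 6% + $0.11/kg.
Origin Naron qualifies under the Karovia–Naron agreement and H-479 is covered: preferential rate Free applies instead.
The additional-duty order on H-479 targets Duron, not Naron; it does not apply.
Duty = $168,682.38 × 0% = $0.00.
Line 2 (C-119, Duron, 1,456 kg, $265,807.36):
Base rate for C-119 is 22.5%.
Additional duty on C-119 from Duron: +45.6%. Applied ad valorem rate: 22.5% + 45.6% = 68.1%.
Duty = $265,807.36 × 68.1% = $181,014.81.
Line 3 (D-459, Duron, 3,006 units, $409,266.90):
Base rate for D-459 is 6% + $2.51/unit.
D-459 has an FTA preferential rate, but origin Duron is not Naron; base rate stands.
Duty = $409,266.90 × 6% + 3,006 × $2.51 = $32,101.07.
Total = $0.00 + $181,014.81 + $32,101.07 = $213,115.88.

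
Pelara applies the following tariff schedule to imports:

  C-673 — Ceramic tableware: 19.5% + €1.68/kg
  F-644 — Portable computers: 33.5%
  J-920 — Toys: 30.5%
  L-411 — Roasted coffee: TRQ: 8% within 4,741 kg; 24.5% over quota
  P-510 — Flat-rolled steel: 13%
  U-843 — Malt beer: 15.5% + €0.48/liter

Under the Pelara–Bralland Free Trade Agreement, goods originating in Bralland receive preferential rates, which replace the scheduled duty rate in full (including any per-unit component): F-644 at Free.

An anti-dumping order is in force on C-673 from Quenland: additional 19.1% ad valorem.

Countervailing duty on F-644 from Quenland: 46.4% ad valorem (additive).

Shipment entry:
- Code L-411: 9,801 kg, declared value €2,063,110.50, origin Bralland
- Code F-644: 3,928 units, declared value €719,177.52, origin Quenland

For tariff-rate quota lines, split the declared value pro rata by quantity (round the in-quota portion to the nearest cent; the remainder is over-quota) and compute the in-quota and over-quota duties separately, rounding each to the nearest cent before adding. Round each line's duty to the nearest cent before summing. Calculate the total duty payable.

Line 1 (L-411, Bralland, 9,801 kg, €2,063,110.50):
Code L-411 is under a tariff-rate quota (threshold 4,741 kg). In-quota: 4,741 kg at 8%; over-quota: 5,060 kg at 24.5%.
Pro-rata value split: in-quota = €2,063,110.50 × 4,741/9,801 = €997,980.50; over-quota = €2,063,110.50 − €997,980.50 = €1,065,130.00.
In-quota duty = €997,980.50 × 8% = €79,838.44. Over-quota duty = €1,065,130.00 × 24.5% = €260,956.85.
Line duty = €79,838.44 + €260,956.85 = €340,795.29.
Line 2 (F-644, Quenland, 3,928 units, €719,177.52):
Base rate for F-644 is 33.5%.
F-644 has an FTA preferential rate, but origin Quenland is not Bralland; base rate stands.
Additional duty on F-644 from Quenland: +46.4%. Applied ad valorem rate: 33.5% + 46.4% = 79.9%.
Duty = €719,177.52 × 79.9% = €574,622.84.
Total = €340,795.29 + €574,622.84 = €915,418.13.

€915,418.13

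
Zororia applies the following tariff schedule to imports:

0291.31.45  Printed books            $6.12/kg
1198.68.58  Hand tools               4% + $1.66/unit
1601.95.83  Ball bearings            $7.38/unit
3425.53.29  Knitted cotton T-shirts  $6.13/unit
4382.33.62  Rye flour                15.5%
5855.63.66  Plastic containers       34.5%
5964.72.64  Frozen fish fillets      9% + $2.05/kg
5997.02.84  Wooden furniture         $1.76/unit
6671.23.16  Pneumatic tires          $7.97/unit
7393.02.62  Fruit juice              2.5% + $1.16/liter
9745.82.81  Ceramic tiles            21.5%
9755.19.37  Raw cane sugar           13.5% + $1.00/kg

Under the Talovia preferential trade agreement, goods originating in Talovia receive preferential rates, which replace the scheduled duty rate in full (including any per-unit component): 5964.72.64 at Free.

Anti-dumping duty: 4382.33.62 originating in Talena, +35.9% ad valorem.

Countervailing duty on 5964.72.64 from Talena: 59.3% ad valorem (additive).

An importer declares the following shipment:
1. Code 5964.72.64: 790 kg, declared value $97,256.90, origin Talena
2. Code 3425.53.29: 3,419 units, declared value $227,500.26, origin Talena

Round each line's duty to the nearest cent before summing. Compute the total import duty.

$89,004.43

Line 1 (5964.72.64, Talena, 790 kg, $97,256.90):
Base rate for 5964.72.64 is 9% + $2.05/kg.
5964.72.64 has an FTA preferential rate, but origin Talena is not Talovia; base rate stands.
Additional duty on 5964.72.64 from Talena: +59.3%. Applied ad valorem rate: 9% + 59.3% = 68.3%.
Duty = $97,256.90 × 68.3% + 790 × $2.05 = $68,045.96.
Line 2 (3425.53.29, Talena, 3,419 units, $227,500.26):
Base rate for 3425.53.29 is $6.13/unit.
Duty = 3,419 × $6.13 = $20,958.47.
Total = $68,045.96 + $20,958.47 = $89,004.43.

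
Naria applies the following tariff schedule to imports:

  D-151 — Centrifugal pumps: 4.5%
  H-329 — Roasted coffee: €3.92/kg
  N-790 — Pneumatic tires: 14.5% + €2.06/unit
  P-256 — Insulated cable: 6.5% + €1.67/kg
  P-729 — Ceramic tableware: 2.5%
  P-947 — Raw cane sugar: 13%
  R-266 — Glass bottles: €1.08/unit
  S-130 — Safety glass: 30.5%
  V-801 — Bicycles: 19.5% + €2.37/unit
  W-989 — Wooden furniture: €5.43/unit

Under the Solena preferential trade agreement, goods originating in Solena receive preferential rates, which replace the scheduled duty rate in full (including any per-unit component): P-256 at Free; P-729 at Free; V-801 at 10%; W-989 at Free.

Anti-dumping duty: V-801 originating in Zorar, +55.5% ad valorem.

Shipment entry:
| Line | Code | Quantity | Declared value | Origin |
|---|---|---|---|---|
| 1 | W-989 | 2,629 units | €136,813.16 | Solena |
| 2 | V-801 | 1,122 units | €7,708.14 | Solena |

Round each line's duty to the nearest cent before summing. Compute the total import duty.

€770.81

Line 1 (W-989, Solena, 2,629 units, €136,813.16):
Base rate for W-989 is €5.43/unit.
Origin Solena qualifies under the Naria–Solena agreement and W-989 is covered: preferential rate Free applies instead.
Duty = €136,813.16 × 0% = €0.00.
Line 2 (V-801, Solena, 1,122 units, €7,708.14):
Base rate for V-801 is 19.5% + €2.37/unit.
Origin Solena qualifies under the Naria–Solena agreement and V-801 is covered: preferential rate 10% applies instead.
The additional-duty order on V-801 targets Zorar, not Solena; it does not apply.
Duty = €7,708.14 × 10% = €770.81.
Total = €0.00 + €770.81 = €770.81.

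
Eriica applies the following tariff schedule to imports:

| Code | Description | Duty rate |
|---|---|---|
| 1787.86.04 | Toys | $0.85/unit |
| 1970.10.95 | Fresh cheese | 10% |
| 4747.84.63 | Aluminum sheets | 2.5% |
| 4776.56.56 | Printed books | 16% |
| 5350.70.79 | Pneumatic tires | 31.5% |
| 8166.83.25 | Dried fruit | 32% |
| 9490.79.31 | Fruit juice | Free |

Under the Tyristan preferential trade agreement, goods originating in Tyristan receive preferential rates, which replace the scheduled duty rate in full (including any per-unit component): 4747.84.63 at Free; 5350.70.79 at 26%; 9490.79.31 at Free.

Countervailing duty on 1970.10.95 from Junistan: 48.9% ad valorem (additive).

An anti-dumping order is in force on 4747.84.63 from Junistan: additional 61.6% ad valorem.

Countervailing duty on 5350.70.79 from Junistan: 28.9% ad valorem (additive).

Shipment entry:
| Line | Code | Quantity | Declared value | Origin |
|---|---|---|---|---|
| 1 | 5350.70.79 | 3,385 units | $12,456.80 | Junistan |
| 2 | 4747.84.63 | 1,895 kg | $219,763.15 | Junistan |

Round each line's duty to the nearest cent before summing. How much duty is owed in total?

$148,392.09

Line 1 (5350.70.79, Junistan, 3,385 units, $12,456.80):
Base rate for 5350.70.79 is 31.5%.
5350.70.79 has an FTA preferential rate, but origin Junistan is not Tyristan; base rate stands.
Additional duty on 5350.70.79 from Junistan: +28.9%. Applied ad valorem rate: 31.5% + 28.9% = 60.4%.
Duty = $12,456.80 × 60.4% = $7,523.91.
Line 2 (4747.84.63, Junistan, 1,895 kg, $219,763.15):
Base rate for 4747.84.63 is 2.5%.
4747.84.63 has an FTA preferential rate, but origin Junistan is not Tyristan; base rate stands.
Additional duty on 4747.84.63 from Junistan: +61.6%. Applied ad valorem rate: 2.5% + 61.6% = 64.1%.
Duty = $219,763.15 × 64.1% = $140,868.18.
Total = $7,523.91 + $140,868.18 = $148,392.09.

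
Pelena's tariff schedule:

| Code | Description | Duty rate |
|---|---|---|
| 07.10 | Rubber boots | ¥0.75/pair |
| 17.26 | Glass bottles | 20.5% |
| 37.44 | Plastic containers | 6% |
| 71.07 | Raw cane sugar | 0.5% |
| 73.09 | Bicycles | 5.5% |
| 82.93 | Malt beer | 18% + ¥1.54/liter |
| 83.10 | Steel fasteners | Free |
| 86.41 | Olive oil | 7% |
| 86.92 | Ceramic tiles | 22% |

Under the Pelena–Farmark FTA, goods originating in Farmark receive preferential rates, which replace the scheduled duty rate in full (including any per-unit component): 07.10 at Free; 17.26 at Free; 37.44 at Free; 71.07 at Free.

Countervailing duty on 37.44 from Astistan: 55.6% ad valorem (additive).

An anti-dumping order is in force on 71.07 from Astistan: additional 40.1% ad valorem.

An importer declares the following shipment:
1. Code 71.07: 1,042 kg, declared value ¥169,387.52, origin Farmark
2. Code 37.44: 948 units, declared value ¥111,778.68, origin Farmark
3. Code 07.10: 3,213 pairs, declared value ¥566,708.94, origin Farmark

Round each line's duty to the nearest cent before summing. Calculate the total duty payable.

¥0.00

Line 1 (71.07, Farmark, 1,042 kg, ¥169,387.52):
Base rate for 71.07 is 0.5%.
Origin Farmark qualifies under the Pelena–Farmark agreement and 71.07 is covered: preferential rate Free applies instead.
The additional-duty order on 71.07 targets Astistan, not Farmark; it does not apply.
Duty = ¥169,387.52 × 0% = ¥0.00.
Line 2 (37.44, Farmark, 948 units, ¥111,778.68):
Base rate for 37.44 is 6%.
Origin Farmark qualifies under the Pelena–Farmark agreement and 37.44 is covered: preferential rate Free applies instead.
The additional-duty order on 37.44 targets Astistan, not Farmark; it does not apply.
Duty = ¥111,778.68 × 0% = ¥0.00.
Line 3 (07.10, Farmark, 3,213 pairs, ¥566,708.94):
Base rate for 07.10 is ¥0.75/pair.
Origin Farmark qualifies under the Pelena–Farmark agreement and 07.10 is covered: preferential rate Free applies instead.
Duty = ¥566,708.94 × 0% = ¥0.00.
Total = ¥0.00 + ¥0.00 + ¥0.00 = ¥0.00.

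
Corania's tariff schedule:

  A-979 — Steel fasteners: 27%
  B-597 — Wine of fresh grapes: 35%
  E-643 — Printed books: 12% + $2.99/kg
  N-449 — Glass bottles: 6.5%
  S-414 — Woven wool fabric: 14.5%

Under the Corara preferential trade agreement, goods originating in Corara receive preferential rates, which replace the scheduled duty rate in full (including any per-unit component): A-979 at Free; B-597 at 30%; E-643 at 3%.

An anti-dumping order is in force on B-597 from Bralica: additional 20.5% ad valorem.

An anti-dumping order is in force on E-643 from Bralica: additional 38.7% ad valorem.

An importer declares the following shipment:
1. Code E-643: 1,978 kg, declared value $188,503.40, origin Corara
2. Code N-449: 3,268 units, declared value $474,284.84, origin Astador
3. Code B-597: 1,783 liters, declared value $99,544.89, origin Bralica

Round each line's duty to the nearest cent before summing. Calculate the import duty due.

Line 1 (E-643, Corara, 1,978 kg, $188,503.40):
Base rate for E-643 is 12% + $2.99/kg.
Origin Corara qualifies under the Corania–Corara agreement and E-643 is covered: preferential rate 3% applies instead.
The additional-duty order on E-643 targets Bralica, not Corara; it does not apply.
Duty = $188,503.40 × 3% = $5,655.10.
Line 2 (N-449, Astador, 3,268 units, $474,284.84):
Base rate for N-449 is 6.5%.
Duty = $474,284.84 × 6.5% = $30,828.51.
Line 3 (B-597, Bralica, 1,783 liters, $99,544.89):
Base rate for B-597 is 35%.
B-597 has an FTA preferential rate, but origin Bralica is not Corara; base rate stands.
Additional duty on B-597 from Bralica: +20.5%. Applied ad valorem rate: 35% + 20.5% = 55.5%.
Duty = $99,544.89 × 55.5% = $55,247.41.
Total = $5,655.10 + $30,828.51 + $55,247.41 = $91,731.02.

$91,731.02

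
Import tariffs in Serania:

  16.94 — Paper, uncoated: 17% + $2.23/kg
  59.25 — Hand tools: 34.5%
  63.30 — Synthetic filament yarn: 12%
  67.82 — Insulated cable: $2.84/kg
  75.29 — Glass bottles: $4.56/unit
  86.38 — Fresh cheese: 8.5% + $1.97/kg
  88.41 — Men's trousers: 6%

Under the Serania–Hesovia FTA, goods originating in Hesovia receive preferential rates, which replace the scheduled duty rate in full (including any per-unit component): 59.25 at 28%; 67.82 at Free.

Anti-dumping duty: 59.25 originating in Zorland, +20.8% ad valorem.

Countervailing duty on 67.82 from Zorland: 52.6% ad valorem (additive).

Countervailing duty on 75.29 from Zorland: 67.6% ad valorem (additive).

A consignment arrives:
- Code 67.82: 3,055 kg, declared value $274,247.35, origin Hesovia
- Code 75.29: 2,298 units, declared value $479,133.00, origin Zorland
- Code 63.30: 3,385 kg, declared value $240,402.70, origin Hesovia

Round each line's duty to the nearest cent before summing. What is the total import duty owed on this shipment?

$363,221.11

Line 1 (67.82, Hesovia, 3,055 kg, $274,247.35):
Base rate for 67.82 is $2.84/kg.
Origin Hesovia qualifies under the Serania–Hesovia agreement and 67.82 is covered: preferential rate Free applies instead.
The additional-duty order on 67.82 targets Zorland, not Hesovia; it does not apply.
Duty = $274,247.35 × 0% = $0.00.
Line 2 (75.29, Zorland, 2,298 units, $479,133.00):
Base rate for 75.29 is $4.56/unit.
Additional duty on 75.29 from Zorland: +67.6% ad valorem. Applied ad valorem rate = 67.6%.
Duty = $479,133.00 × 67.6% + 2,298 × $4.56 = $334,372.79.
Line 3 (63.30, Hesovia, 3,385 kg, $240,402.70):
Base rate for 63.30 is 12%.
Origin Hesovia is the FTA partner but 63.30 is not on the preference list; base rate stands.
Duty = $240,402.70 × 12% = $28,848.32.
Total = $0.00 + $334,372.79 + $28,848.32 = $363,221.11.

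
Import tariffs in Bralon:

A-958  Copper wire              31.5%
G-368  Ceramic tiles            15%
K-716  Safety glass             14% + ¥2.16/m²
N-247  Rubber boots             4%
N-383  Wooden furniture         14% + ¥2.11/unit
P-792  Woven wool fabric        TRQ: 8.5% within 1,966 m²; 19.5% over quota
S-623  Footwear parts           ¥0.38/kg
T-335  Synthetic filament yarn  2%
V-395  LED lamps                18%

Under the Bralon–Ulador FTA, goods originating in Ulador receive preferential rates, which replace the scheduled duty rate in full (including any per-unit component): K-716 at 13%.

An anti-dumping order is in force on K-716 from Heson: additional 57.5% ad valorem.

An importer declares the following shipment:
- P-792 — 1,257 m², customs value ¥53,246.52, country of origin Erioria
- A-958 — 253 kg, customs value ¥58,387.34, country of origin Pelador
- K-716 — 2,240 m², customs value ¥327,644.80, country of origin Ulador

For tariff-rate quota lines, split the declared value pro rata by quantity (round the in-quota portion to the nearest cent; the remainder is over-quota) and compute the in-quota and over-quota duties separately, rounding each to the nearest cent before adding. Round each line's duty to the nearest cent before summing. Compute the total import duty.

Line 1 (P-792, Erioria, 1,257 m², ¥53,246.52):
Code P-792 is under a tariff-rate quota (threshold 1,966 m²). Quantity 1,257 m² is within the quota, so the in-quota rate 8.5% applies to the full value.
Duty = ¥53,246.52 × 8.5% = ¥4,525.95.
Line 2 (A-958, Pelador, 253 kg, ¥58,387.34):
Base rate for A-958 is 31.5%.
Duty = ¥58,387.34 × 31.5% = ¥18,392.01.
Line 3 (K-716, Ulador, 2,240 m², ¥327,644.80):
Base rate for K-716 is 14% + ¥2.16/m².
Origin Ulador qualifies under the Bralon–Ulador agreement and K-716 is covered: preferential rate 13% applies instead.
The additional-duty order on K-716 targets Heson, not Ulador; it does not apply.
Duty = ¥327,644.80 × 13% = ¥42,593.82.
Total = ¥4,525.95 + ¥18,392.01 + ¥42,593.82 = ¥65,511.78.

¥65,511.78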